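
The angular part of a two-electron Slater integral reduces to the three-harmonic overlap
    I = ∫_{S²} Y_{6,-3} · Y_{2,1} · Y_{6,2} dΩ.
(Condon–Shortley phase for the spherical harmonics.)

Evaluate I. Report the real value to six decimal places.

-0.140463

Rules hold: Σm=0, L=14 even, 4≤6≤8.
N = 13·5·13 = 845
Δ = 2!·10!·2!/15! = 1/90090
Racah Σ t=0..2: t=0:+1/69120 t=1:−1/14400 t=2:+1/69120 = -7/172800
⇒ 3j(6 2 6; 0 0 0)² = 14/715, sgn -1
Racah Σ t=1..2: t=1:−1/161280 t=2:+1/60480 = 1/96768
⇒ 3j(6 2 6; -3 1 2)² = 15/1001, sgn +1
4πI² = N·(3j₀)²·(3jₘ)² = 30/121
I = -1·√(0.247934/4π) = -0.14046335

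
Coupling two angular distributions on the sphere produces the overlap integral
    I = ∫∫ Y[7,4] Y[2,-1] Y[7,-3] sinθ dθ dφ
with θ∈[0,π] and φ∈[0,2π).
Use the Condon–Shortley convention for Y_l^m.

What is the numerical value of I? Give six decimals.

0.162315

m-sum 0 ✓  L=16 even ✓  5≤7≤9 ✓
Π(2lᵢ+1) = 15×5×15 = 1125
triangle coeff Δ(7,2,7) = 1/185640
Σ_t [0,2]: t=0:+1/2419200 t=1:−1/518400 t=2:+1/2419200 = -1/907200
(3j)²=56/3315 [(7 2 7; 0 0 0)], sign=+1
Σ_t [0,1]: t=0:+1/4354560 t=1:−1/14515200 = 1/6220800
(3j)²=77/4420 [(7 2 7; 4 -1 -3)], sign=+1
⇒ 4πI² = 16170/48841
I = (+1)√(16170/48841/(4π)) = 0.16231468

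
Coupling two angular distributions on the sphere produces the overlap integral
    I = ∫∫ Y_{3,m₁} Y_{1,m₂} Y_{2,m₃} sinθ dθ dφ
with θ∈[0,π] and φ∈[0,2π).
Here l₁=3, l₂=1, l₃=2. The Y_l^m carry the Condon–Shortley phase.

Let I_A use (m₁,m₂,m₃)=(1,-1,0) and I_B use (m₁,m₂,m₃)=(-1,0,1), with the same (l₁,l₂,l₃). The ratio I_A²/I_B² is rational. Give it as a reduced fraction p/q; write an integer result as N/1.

3/4

Same 3,1,2: normalisation and zero-m 3j drop out of the ratio.
A: Δ: 2! 4! 0! / 7! → 1/105; sum: t=0:+1/8 = 1/8; 3j²(3 1 2; 1 -1 0) = Δ·Π!·Σ² = 2/35  (sign +1)
B: Δ: 2! 4! 0! / 7! → 1/105; sum: t=1:−1/6 = -1/6; 3j²(3 1 2; -1 0 1) = Δ·Π!·Σ² = 8/105  (sign +1)
I_A²/I_B² = (2/35)/(8/105) = 3/4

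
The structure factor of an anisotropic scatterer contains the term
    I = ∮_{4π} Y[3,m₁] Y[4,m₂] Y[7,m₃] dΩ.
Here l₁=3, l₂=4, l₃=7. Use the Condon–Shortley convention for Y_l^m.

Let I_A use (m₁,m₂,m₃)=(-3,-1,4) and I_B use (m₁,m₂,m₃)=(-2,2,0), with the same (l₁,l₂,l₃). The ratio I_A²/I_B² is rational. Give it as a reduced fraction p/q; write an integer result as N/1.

l's match ⇒ only the (l;m) 3-j factors differ between A and B.
A: triangle coeff Δ(3,4,7) = 1/45045; Σ_t [0,0]: t=0:+1/518400 = 1/518400; (3j)²=2/195 [(3 4 7; -3 -1 4)], sign=-1
B: triangle coeff Δ(3,4,7) = 1/45045; Σ_t [0,0]: t=0:+1/172800 = 1/172800; (3j)²=7/2145 [(3 4 7; -2 2 0)], sign=-1
I_A²/I_B² = (2/195)/(7/2145) = 22/7

22/7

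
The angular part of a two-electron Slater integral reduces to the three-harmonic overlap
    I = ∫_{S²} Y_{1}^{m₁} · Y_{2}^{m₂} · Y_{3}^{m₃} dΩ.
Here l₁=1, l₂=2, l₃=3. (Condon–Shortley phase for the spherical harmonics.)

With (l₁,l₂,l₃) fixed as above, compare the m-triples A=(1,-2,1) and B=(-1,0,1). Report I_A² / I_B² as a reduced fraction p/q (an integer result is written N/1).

l's match ⇒ only the (l;m) 3-j factors differ between A and B.
A: triangle coeff Δ(1,2,3) = 1/105; Σ_t [0,0]: t=0:+1/48 = 1/48; (3j)²=1/105 [(1 2 3; 1 -2 1)], sign=+1
B: triangle coeff Δ(1,2,3) = 1/105; Σ_t [0,0]: t=0:+1/8 = 1/8; (3j)²=2/35 [(1 2 3; -1 0 1)], sign=+1
I_A²/I_B² = (1/105)/(2/35) = 1/6

1/6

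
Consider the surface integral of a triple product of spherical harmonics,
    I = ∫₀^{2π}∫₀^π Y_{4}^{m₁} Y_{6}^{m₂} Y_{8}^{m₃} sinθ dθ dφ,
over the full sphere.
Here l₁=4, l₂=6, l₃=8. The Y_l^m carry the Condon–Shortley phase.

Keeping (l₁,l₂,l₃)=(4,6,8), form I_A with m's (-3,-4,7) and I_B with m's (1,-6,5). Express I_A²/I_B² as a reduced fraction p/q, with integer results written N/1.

l's match ⇒ only the (l;m) 3-j factors differ between A and B.
A: triangle coeff Δ(4,6,8) = 1/23279256; Σ_t [1,2]: t=1:−1/261273600 t=2:+1/870912000 = -1/373248000; (3j)²=343/23256 [(4 6 8; -3 -4 7)], sign=+1
B: triangle coeff Δ(4,6,8) = 1/23279256; Σ_t [0,0]: t=0:+1/261273600 = 1/261273600; (3j)²=55/6783 [(4 6 8; 1 -6 5)], sign=-1
I_A²/I_B² = (343/23256)/(55/6783) = 2401/1320

2401/1320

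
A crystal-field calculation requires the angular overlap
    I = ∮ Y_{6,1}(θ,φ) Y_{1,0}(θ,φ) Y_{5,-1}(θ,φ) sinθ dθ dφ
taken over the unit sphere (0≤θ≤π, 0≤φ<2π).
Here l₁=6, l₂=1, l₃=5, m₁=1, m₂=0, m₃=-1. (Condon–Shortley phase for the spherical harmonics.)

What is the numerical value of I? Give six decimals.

-0.241725

Checks pass: Σm=0; 12 even; l₃=5∈[5,7].
(2·6+1)(2·1+1)(2·5+1) = 429
Δ: 2! 10! 0! / 13! → 1/858
sum: t=1:−1/14400 = -1/14400
3j²(6 1 5; 0 0 0) = Δ·Π!·Σ² = 6/143  (sign +1)
sum: t=1:−1/17280 = -1/17280
3j²(6 1 5; 1 0 -1) = Δ·Π!·Σ² = 35/858  (sign -1)
combine: 4πI² = 429·6/143·35/858 = 105/143
take √, sign -1: I = -0.24172507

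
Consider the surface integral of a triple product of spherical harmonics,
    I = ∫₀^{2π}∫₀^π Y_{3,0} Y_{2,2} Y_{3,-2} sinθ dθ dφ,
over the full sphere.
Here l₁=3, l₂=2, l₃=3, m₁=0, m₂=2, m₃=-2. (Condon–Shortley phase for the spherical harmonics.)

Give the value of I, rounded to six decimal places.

m-sum 0 ✓  L=8 even ✓  1≤3≤5 ✓
Π(2lᵢ+1) = 7×5×7 = 245
triangle coeff Δ(3,2,3) = 1/3780
Σ_t [0,2]: t=0:+1/24 t=1:−1/4 t=2:+1/24 = -1/6
(3j)²=4/105 [(3 2 3; 0 0 0)], sign=+1
Σ_t [2,2]: t=2:+1/24 = 1/24
(3j)²=1/21 [(3 2 3; 0 2 -2)], sign=-1
⇒ 4πI² = 4/9
I = (-1)√(4/9/(4π)) = -0.18806319

-0.188063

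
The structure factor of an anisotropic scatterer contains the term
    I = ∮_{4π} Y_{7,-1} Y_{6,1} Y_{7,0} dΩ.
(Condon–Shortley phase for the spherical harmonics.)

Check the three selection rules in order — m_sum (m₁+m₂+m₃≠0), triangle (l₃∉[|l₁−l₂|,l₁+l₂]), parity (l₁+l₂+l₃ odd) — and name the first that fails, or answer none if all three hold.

none

m₁+m₂+m₃ = -1 + 1 + 0 = 0  ✓
triangle: |7−6|=1 ≤ l₃=7 ≤ 7+6=13  ✓
parity: l₁+l₂+l₃ = 20 is even  ✓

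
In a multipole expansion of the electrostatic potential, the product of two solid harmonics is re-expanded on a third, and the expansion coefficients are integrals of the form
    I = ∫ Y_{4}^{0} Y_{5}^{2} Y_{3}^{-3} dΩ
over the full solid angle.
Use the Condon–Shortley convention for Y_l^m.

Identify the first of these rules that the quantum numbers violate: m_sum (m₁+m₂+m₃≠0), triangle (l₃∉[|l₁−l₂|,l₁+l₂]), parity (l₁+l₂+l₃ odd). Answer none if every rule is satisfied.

m_sum

azimuthal sum: 0 + 2 − 3 = -1  ✗
1 ≤ 3 ≤ 9 (triangle on l)
L = 4 + 5 + 3 = 12 (even)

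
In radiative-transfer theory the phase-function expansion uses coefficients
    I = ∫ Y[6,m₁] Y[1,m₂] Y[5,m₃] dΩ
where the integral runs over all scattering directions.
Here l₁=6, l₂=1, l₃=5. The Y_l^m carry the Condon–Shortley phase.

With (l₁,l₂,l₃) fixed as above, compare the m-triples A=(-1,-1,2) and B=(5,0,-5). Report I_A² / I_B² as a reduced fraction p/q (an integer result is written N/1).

10/11

l's match ⇒ only the (l;m) 3-j factors differ between A and B.
A: triangle coeff Δ(6,1,5) = 1/858; Σ_t [0,0]: t=0:+1/60480 = 1/60480; (3j)²=5/429 [(6 1 5; -1 -1 2)], sign=-1
B: triangle coeff Δ(6,1,5) = 1/858; Σ_t [1,1]: t=1:−1/3628800 = -1/3628800; (3j)²=1/78 [(6 1 5; 5 0 -5)], sign=-1
I_A²/I_B² = (5/429)/(1/78) = 10/11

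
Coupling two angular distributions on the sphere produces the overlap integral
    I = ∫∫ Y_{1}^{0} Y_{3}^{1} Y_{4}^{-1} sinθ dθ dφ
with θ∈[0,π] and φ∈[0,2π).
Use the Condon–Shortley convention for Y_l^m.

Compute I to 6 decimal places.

-0.238414

m-sum 0 ✓  L=8 even ✓  2≤4≤4 ✓
Π(2lᵢ+1) = 3×7×9 = 189
triangle coeff Δ(1,3,4) = 1/252
Σ_t [0,0]: t=0:+1/36 = 1/36
(3j)²=4/63 [(1 3 4; 0 0 0)], sign=+1
Σ_t [0,0]: t=0:+1/48 = 1/48
(3j)²=5/84 [(1 3 4; 0 1 -1)], sign=-1
⇒ 4πI² = 5/7
I = (-1)√(5/7/(4π)) = -0.23841361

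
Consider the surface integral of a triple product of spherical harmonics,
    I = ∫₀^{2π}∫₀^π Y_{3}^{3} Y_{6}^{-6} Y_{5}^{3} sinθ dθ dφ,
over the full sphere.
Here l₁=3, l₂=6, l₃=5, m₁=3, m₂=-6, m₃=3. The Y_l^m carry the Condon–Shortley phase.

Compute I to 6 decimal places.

-0.119512

Rules hold: Σm=0, L=14 even, 3≤5≤9.
N = 7·13·11 = 1001
Δ = 4!·2!·8!/15! = 1/675675
Racah Σ t=1..3: t=1:−1/8640 t=2:+1/2304 t=3:−1/8640 = 7/34560
⇒ 3j(3 6 5; 0 0 0)² = 7/429, sgn -1
Racah Σ t=0..0: t=0:+1/1935360 = 1/1935360
⇒ 3j(3 6 5; 3 -6 3)² = 1/91, sgn +1
4πI² = N·(3j₀)²·(3jₘ)² = 7/39
I = -1·√(0.179487/4π) = -0.11951207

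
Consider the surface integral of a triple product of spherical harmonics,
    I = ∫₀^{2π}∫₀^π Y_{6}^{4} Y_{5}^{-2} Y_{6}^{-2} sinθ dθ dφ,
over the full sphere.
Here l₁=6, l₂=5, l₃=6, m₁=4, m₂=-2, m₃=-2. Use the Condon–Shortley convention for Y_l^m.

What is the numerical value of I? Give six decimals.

Σlᵢ=17 odd — θ-integrand is odd under cosθ→−cosθ; I=0

0.000000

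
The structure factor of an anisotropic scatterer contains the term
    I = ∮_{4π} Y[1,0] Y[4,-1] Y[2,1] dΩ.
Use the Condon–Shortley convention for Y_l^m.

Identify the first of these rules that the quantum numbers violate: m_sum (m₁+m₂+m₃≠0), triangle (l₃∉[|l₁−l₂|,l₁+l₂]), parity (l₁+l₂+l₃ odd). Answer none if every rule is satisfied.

azimuthal sum: 0 − 1 + 1 = 0  ✓
3 ≤ 2 ≤ 5 (triangle on l)  ✗
L = 1 + 4 + 2 = 7 (odd)

triangle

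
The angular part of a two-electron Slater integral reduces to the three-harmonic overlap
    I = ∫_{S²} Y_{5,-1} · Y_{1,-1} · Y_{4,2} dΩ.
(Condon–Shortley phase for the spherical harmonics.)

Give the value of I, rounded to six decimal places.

Checks pass: Σm=0; 10 even; l₃=4∈[4,6].
(2·5+1)(2·1+1)(2·4+1) = 297
Δ: 2! 8! 0! / 11! → 1/495
sum: t=1:−1/576 = -1/576
3j²(5 1 4; 0 0 0) = Δ·Π!·Σ² = 5/99  (sign -1)
sum: t=0:+1/2880 = 1/2880
3j²(5 1 4; -1 -1 2) = Δ·Π!·Σ² = 2/165  (sign +1)
combine: 4πI² = 297·5/99·2/165 = 2/11
take √, sign -1: I = -0.12028562

-0.120286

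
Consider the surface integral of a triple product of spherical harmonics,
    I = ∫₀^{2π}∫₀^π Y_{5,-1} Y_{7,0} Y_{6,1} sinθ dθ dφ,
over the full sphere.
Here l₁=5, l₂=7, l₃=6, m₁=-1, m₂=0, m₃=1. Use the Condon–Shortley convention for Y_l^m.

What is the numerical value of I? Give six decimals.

Rules hold: Σm=0, L=18 even, 2≤6≤12.
N = 11·15·13 = 2145
Δ = 6!·4!·8!/19! = 1/174594420
Racah Σ t=1..5: t=1:−1/4147200 t=2:+1/207360 t=3:−1/82944 t=4:+1/207360 t=5:−1/4147200 = -1/345600
⇒ 3j(5 7 6; 0 0 0)² = 420/46189, sgn -1
Racah Σ t=2..6: t=2:+1/829440 t=3:−1/124416 t=4:+1/138240 t=5:−1/1036800 t=6:+1/87091200 = -1/1814400
⇒ 3j(5 7 6; -1 0 1)² = 64/138567, sgn +1
4πI² = N·(3j₀)²·(3jₘ)² = 134400/14919047
I = -1·√(0.00900862/4π) = -0.02677467

-0.026775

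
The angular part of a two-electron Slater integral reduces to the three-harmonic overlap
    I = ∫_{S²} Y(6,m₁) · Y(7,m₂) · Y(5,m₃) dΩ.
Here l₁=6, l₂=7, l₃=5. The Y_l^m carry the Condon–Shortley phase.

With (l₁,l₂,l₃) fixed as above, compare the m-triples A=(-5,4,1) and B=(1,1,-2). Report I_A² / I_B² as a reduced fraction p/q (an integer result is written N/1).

l's match ⇒ only the (l;m) 3-j factors differ between A and B.
A: triangle coeff Δ(6,7,5) = 1/174594420; Σ_t [7,8]: t=7:−1/5806080 t=8:+1/8709120 = -1/17418240; (3j)²=275/88179 [(6 7 5; -5 4 1)], sign=-1
B: triangle coeff Δ(6,7,5) = 1/174594420; Σ_t [2,5]: t=2:+1/6220800 t=3:−1/345600 t=4:+1/165888 t=5:−1/622080 = 7/4147200; (3j)²=2401/277134 [(6 7 5; 1 1 -2)], sign=-1
I_A²/I_B² = (275/88179)/(2401/277134) = 6050/16807

6050/16807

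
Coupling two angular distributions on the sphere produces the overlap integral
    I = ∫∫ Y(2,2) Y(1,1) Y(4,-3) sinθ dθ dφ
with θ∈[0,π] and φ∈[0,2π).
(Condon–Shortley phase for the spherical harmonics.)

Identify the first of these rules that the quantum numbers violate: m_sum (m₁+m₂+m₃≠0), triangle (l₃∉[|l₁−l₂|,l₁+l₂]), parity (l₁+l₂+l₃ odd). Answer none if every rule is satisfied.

Σmᵢ = 0  ✓
l₃∈[|l₁−l₂|,l₁+l₂]=[1,3], have l₃=4  ✗
Σlᵢ = 7 ⇒ odd

triangle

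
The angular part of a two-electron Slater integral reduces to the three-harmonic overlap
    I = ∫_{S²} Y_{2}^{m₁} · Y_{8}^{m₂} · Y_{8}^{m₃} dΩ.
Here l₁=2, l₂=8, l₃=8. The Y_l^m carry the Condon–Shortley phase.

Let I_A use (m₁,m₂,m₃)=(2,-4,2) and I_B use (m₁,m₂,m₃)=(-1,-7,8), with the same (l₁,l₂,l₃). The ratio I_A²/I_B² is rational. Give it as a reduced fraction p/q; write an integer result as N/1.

Same 2,8,8: normalisation and zero-m 3j drop out of the ratio.
A: Δ: 2! 2! 14! / 19! → 1/348840; sum: t=0:+1/348364800 = 1/348364800; 3j²(2 8 8; 2 -4 2) = Δ·Π!·Σ² = 11/646  (sign +1)
B: Δ: 2! 2! 14! / 19! → 1/348840; sum: t=1:−1/174356582400 = -1/174356582400; 3j²(2 8 8; -1 -7 8) = Δ·Π!·Σ² = 5/323  (sign -1)
I_A²/I_B² = (11/646)/(5/323) = 11/10

11/10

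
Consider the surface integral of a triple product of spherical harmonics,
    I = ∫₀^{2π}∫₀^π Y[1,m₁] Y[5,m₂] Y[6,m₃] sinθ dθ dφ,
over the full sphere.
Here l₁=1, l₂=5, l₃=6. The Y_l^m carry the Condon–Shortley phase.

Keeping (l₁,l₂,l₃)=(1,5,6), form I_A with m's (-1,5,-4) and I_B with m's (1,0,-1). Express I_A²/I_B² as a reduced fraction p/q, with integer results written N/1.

l's match ⇒ only the (l;m) 3-j factors differ between A and B.
A: triangle coeff Δ(1,5,6) = 1/858; Σ_t [0,0]: t=0:+1/7257600 = 1/7257600; (3j)²=1/858 [(1 5 6; -1 5 -4)], sign=+1
B: triangle coeff Δ(1,5,6) = 1/858; Σ_t [0,0]: t=0:+1/28800 = 1/28800; (3j)²=7/286 [(1 5 6; 1 0 -1)], sign=-1
I_A²/I_B² = (1/858)/(7/286) = 1/21

1/21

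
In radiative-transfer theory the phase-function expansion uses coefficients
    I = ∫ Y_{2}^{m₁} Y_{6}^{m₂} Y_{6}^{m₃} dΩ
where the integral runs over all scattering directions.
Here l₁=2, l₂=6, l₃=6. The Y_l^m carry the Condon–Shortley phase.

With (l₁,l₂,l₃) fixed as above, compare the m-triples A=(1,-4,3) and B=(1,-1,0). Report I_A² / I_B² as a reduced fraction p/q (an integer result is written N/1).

35/1

l's match ⇒ only the (l;m) 3-j factors differ between A and B.
A: triangle coeff Δ(2,6,6) = 1/90090; Σ_t [0,1]: t=0:+1/161280 t=1:−1/725760 = 1/207360; (3j)²=7/286 [(2 6 6; 1 -4 3)], sign=-1
B: triangle coeff Δ(2,6,6) = 1/90090; Σ_t [0,1]: t=0:+1/28800 t=1:−1/34560 = 1/172800; (3j)²=1/1430 [(2 6 6; 1 -1 0)], sign=+1
I_A²/I_B² = (7/286)/(1/1430) = 35/1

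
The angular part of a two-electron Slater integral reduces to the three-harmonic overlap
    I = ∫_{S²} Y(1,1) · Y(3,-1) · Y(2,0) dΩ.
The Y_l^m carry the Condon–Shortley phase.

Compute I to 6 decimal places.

Checks pass: Σm=0; 6 even; l₃=2∈[2,4].
(2·1+1)(2·3+1)(2·2+1) = 105
Δ: 2! 0! 4! / 7! → 1/105
sum: t=1:−1/4 = -1/4
3j²(1 3 2; 0 0 0) = Δ·Π!·Σ² = 3/35  (sign -1)
sum: t=0:+1/8 = 1/8
3j²(1 3 2; 1 -1 0) = Δ·Π!·Σ² = 2/35  (sign +1)
combine: 4πI² = 105·3/35·2/35 = 18/35
take √, sign -1: I = -0.20230066

-0.202301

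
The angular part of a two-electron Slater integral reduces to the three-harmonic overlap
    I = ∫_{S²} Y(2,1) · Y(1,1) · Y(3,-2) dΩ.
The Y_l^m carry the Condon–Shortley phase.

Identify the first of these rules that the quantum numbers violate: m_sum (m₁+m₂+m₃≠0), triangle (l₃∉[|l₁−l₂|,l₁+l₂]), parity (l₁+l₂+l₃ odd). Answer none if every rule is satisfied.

none

azimuthal sum: 1 + 1 − 2 = 0  ✓
1 ≤ 3 ≤ 3 (triangle on l)  ✓
L = 2 + 1 + 3 = 6 (even)  ✓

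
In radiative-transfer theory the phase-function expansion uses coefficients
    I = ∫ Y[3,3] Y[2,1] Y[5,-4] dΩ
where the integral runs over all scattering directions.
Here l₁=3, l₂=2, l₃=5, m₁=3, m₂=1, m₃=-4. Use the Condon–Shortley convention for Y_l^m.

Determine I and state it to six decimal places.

0.219610

Checks pass: Σm=0; 10 even; l₃=5∈[1,5].
(2·3+1)(2·2+1)(2·5+1) = 385
Δ: 0! 6! 4! / 11! → 1/2310
sum: t=0:+1/144 = 1/144
3j²(3 2 5; 0 0 0) = Δ·Π!·Σ² = 10/231  (sign -1)
sum: t=0:+1/4320 = 1/4320
3j²(3 2 5; 3 1 -4) = Δ·Π!·Σ² = 2/55  (sign -1)
combine: 4πI² = 385·10/231·2/55 = 20/33
take √, sign +1: I = 0.21961050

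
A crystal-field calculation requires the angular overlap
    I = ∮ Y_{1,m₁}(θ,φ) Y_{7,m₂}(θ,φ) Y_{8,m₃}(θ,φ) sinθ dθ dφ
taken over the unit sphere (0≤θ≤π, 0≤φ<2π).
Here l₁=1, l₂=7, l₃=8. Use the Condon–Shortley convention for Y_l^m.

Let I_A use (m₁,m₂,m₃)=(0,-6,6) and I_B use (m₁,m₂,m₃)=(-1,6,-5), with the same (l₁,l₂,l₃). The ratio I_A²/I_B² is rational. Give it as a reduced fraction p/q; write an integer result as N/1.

Shared (l₁,l₂,l₃)=(1,7,8): N and (l;000)² cancel in I_A²/I_B².
A: Δ = 0!·2!·14!/17! = 1/2040; Racah Σ t=0..0: t=0:+1/6227020800 = 1/6227020800; ⇒ 3j(1 7 8; 0 -6 6)² = 7/510, sgn +1
B: Δ = 0!·2!·14!/17! = 1/2040; Racah Σ t=0..0: t=0:+1/12454041600 = 1/12454041600; ⇒ 3j(1 7 8; -1 6 -5)² = 1/680, sgn -1
I_A²/I_B² = (7/510)/(1/680) = 28/3

28/3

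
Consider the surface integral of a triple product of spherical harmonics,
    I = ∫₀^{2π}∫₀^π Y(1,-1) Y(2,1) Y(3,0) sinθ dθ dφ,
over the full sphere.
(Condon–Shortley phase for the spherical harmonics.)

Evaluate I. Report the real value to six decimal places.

Rules hold: Σm=0, L=6 even, 1≤3≤3.
N = 3·5·7 = 105
Δ = 0!·2!·4!/7! = 1/105
Racah Σ t=0..0: t=0:+1/4 = 1/4
⇒ 3j(1 2 3; 0 0 0)² = 3/35, sgn -1
Racah Σ t=0..0: t=0:+1/12 = 1/12
⇒ 3j(1 2 3; -1 1 0)² = 1/35, sgn -1
4πI² = N·(3j₀)²·(3jₘ)² = 9/35
I = +1·√(0.257143/4π) = 0.14304817

0.143048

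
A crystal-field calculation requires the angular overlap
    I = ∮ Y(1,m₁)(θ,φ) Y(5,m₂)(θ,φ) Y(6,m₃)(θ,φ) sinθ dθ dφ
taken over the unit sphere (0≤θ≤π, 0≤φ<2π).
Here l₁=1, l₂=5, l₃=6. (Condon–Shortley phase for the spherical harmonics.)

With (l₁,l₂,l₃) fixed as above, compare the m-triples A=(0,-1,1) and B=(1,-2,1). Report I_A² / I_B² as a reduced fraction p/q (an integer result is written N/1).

Same 1,5,6: normalisation and zero-m 3j drop out of the ratio.
A: Δ: 0! 2! 10! / 13! → 1/858; sum: t=0:+1/17280 = 1/17280; 3j²(1 5 6; 0 -1 1) = Δ·Π!·Σ² = 35/858  (sign -1)
B: Δ: 0! 2! 10! / 13! → 1/858; sum: t=0:+1/60480 = 1/60480; 3j²(1 5 6; 1 -2 1) = Δ·Π!·Σ² = 5/429  (sign -1)
I_A²/I_B² = (35/858)/(5/429) = 7/2

7/2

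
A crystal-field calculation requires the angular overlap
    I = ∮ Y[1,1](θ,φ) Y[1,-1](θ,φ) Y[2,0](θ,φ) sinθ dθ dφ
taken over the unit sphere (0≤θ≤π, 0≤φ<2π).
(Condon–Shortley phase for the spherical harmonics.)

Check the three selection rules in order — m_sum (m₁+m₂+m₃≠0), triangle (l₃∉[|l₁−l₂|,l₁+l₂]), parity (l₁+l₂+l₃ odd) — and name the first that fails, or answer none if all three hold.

none

Σmᵢ = 0  ✓
l₃∈[|l₁−l₂|,l₁+l₂]=[0,2], have l₃=2  ✓
Σlᵢ = 4 ⇒ even  ✓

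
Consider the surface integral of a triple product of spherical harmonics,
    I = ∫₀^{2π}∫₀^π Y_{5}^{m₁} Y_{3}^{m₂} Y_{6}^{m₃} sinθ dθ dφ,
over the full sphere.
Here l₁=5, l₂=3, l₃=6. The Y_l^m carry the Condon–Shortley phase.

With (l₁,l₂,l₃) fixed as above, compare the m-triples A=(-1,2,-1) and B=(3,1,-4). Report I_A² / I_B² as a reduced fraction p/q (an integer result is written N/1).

7/5

l's match ⇒ only the (l;m) 3-j factors differ between A and B.
A: triangle coeff Δ(5,3,6) = 1/675675; Σ_t [1,2]: t=1:−1/17280 t=2:+1/6912 = 1/11520; (3j)²=2/143 [(5 3 6; -1 2 -1)], sign=-1
B: triangle coeff Δ(5,3,6) = 1/675675; Σ_t [0,2]: t=0:+1/69120 t=1:−1/30240 t=2:+1/322560 = -1/64512; (3j)²=10/1001 [(5 3 6; 3 1 -4)], sign=-1
I_A²/I_B² = (2/143)/(10/1001) = 7/5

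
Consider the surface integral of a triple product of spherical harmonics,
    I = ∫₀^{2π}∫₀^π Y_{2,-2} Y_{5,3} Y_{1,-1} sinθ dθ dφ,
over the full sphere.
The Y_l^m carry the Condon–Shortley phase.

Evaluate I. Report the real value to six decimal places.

0.000000

l₃=1 ∉ [3,7] — triangle fails ⇒ I = 0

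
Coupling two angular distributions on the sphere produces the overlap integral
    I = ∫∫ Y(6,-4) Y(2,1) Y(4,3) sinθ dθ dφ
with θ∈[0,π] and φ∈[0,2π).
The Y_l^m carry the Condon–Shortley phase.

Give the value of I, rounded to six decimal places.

Checks pass: Σm=0; 12 even; l₃=4∈[4,8].
(2·6+1)(2·2+1)(2·4+1) = 585
Δ: 4! 8! 0! / 13! → 1/6435
sum: t=2:+1/2304 = 1/2304
3j²(6 2 4; 0 0 0) = Δ·Π!·Σ² = 5/143  (sign +1)
sum: t=3:−1/30240 = -1/30240
3j²(6 2 4; -4 1 3) = Δ·Π!·Σ² = 16/429  (sign +1)
combine: 4πI² = 585·5/143·16/429 = 1200/1573
take √, sign +1: I = 0.24638901

0.246389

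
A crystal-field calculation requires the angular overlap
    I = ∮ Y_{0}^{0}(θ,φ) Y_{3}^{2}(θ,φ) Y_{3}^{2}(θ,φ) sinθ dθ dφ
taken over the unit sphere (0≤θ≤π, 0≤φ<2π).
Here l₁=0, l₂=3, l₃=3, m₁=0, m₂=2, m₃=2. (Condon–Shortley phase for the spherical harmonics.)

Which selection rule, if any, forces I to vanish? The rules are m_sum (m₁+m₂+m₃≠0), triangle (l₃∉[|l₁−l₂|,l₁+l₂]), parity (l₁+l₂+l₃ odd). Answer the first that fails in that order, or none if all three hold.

m_sum

m₁+m₂+m₃ = 0 + 2 + 2 = 4  ✗
triangle: |0−3|=3 ≤ l₃=3 ≤ 0+3=3
parity: l₁+l₂+l₃ = 6 is even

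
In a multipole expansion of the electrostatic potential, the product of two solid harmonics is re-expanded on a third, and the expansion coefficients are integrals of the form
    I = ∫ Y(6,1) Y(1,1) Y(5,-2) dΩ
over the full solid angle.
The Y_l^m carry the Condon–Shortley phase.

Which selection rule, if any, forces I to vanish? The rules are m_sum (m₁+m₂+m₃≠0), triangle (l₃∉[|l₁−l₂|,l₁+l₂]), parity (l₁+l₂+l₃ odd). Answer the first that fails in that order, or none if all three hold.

none

m₁+m₂+m₃ = 1 + 1 − 2 = 0  ✓
triangle: |6−1|=5 ≤ l₃=5 ≤ 6+1=7  ✓
parity: l₁+l₂+l₃ = 12 is even  ✓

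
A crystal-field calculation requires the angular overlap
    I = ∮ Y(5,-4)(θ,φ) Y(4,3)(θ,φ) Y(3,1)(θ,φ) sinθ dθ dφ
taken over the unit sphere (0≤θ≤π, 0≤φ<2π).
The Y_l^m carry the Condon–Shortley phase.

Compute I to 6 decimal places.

0.042401

Rules hold: Σm=0, L=12 even, 1≤3≤9.
N = 11·9·7 = 693
Δ = 6!·4!·2!/13! = 1/180180
Racah Σ t=2..4: t=2:+1/576 t=3:−1/144 t=4:+1/576 = -1/288
⇒ 3j(5 4 3; 0 0 0)² = 20/1001, sgn +1
Racah Σ t=5..6: t=5:−1/5760 t=6:+1/4320 = 1/17280
⇒ 3j(5 4 3; -4 3 1)² = 7/4290, sgn +1
4πI² = N·(3j₀)²·(3jₘ)² = 42/1859
I = +1·√(0.0225928/4π) = 0.04240138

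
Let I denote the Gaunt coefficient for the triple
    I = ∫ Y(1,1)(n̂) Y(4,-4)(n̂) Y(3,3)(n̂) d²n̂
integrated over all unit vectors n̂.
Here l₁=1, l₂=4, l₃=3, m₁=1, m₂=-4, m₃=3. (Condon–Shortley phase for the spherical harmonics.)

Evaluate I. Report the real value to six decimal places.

0.325735

Rules hold: Σm=0, L=8 even, 3≤3≤5.
N = 3·9·7 = 189
Δ = 2!·0!·6!/9! = 1/252
Racah Σ t=1..1: t=1:−1/36 = -1/36
⇒ 3j(1 4 3; 0 0 0)² = 4/63, sgn +1
Racah Σ t=0..0: t=0:+1/1440 = 1/1440
⇒ 3j(1 4 3; 1 -4 3)² = 1/9, sgn +1
4πI² = N·(3j₀)²·(3jₘ)² = 4/3
I = +1·√(1.33333/4π) = 0.32573501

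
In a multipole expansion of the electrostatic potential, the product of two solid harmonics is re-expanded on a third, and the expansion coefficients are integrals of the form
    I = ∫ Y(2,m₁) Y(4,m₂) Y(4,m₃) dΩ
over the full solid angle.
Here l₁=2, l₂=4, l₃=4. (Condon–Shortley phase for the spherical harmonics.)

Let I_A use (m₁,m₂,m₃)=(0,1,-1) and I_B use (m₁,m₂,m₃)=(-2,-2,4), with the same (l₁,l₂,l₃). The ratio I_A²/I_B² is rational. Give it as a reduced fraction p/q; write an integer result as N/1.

l's match ⇒ only the (l;m) 3-j factors differ between A and B.
A: triangle coeff Δ(2,4,4) = 1/13860; Σ_t [0,2]: t=0:+1/480 t=1:−1/48 t=2:+1/144 = -17/1440; (3j)²=289/13860 [(2 4 4; 0 1 -1)], sign=+1
B: triangle coeff Δ(2,4,4) = 1/13860; Σ_t [2,2]: t=2:+1/2880 = 1/2880; (3j)²=2/165 [(2 4 4; -2 -2 4)], sign=+1
I_A²/I_B² = (289/13860)/(2/165) = 289/168

289/168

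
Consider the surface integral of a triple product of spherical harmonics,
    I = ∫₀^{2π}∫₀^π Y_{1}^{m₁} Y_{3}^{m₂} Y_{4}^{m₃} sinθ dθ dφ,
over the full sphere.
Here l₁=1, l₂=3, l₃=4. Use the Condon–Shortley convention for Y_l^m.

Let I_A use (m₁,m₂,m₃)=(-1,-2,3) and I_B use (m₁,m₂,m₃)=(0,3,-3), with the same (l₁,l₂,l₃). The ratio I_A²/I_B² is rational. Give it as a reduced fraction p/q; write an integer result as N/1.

Shared (l₁,l₂,l₃)=(1,3,4): N and (l;000)² cancel in I_A²/I_B².
A: Δ = 0!·2!·6!/9! = 1/252; Racah Σ t=0..0: t=0:+1/240 = 1/240; ⇒ 3j(1 3 4; -1 -2 3)² = 1/12, sgn -1
B: Δ = 0!·2!·6!/9! = 1/252; Racah Σ t=0..0: t=0:+1/720 = 1/720; ⇒ 3j(1 3 4; 0 3 -3)² = 1/36, sgn -1
I_A²/I_B² = (1/12)/(1/36) = 3/1

3/1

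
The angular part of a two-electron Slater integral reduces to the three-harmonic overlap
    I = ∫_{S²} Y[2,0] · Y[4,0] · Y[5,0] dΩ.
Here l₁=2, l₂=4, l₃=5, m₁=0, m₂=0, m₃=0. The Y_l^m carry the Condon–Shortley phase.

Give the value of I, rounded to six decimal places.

L=11 odd ⇒ parity kills the (l;000) factor ⇒ I = 0

0.000000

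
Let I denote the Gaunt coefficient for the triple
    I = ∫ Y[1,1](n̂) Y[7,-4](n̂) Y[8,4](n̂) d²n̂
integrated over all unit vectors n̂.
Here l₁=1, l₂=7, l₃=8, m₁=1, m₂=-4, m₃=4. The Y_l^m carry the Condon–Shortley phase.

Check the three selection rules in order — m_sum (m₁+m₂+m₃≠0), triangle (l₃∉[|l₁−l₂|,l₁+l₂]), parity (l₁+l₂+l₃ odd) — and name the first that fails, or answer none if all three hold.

Σmᵢ = 1  ✗
l₃∈[|l₁−l₂|,l₁+l₂]=[6,8], have l₃=8
Σlᵢ = 16 ⇒ even

m_sum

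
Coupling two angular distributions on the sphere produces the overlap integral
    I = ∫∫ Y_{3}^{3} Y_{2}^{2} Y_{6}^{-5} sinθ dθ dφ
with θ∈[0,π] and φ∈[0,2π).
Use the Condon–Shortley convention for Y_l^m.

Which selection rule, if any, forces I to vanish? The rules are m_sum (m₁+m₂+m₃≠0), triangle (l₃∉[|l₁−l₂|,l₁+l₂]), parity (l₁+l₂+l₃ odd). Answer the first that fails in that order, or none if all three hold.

triangle

azimuthal sum: 3 + 2 − 5 = 0  ✓
1 ≤ 6 ≤ 5 (triangle on l)  ✗
L = 3 + 2 + 6 = 11 (odd)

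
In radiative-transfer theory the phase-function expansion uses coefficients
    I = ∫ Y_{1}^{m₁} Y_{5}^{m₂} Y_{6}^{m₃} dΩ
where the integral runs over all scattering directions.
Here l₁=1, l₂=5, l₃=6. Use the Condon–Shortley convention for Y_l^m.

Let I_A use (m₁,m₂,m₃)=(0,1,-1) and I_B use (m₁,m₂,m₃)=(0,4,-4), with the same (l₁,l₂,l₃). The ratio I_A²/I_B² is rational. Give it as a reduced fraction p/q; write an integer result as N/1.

7/4

l's match ⇒ only the (l;m) 3-j factors differ between A and B.
A: triangle coeff Δ(1,5,6) = 1/858; Σ_t [0,0]: t=0:+1/17280 = 1/17280; (3j)²=35/858 [(1 5 6; 0 1 -1)], sign=-1
B: triangle coeff Δ(1,5,6) = 1/858; Σ_t [0,0]: t=0:+1/362880 = 1/362880; (3j)²=10/429 [(1 5 6; 0 4 -4)], sign=+1
I_A²/I_B² = (35/858)/(10/429) = 7/4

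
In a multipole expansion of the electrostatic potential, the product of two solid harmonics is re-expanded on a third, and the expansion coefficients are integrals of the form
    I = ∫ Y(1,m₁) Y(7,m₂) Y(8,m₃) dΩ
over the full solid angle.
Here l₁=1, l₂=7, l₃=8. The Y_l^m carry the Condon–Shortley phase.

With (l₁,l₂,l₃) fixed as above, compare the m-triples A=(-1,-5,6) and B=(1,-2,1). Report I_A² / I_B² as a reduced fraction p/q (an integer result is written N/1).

Shared (l₁,l₂,l₃)=(1,7,8): N and (l;000)² cancel in I_A²/I_B².
A: Δ = 0!·2!·14!/17! = 1/2040; Racah Σ t=0..0: t=0:+1/1916006400 = 1/1916006400; ⇒ 3j(1 7 8; -1 -5 6)² = 91/2040, sgn +1
B: Δ = 0!·2!·14!/17! = 1/2040; Racah Σ t=0..0: t=0:+1/87091200 = 1/87091200; ⇒ 3j(1 7 8; 1 -2 1)² = 7/680, sgn -1
I_A²/I_B² = (91/2040)/(7/680) = 13/3

13/3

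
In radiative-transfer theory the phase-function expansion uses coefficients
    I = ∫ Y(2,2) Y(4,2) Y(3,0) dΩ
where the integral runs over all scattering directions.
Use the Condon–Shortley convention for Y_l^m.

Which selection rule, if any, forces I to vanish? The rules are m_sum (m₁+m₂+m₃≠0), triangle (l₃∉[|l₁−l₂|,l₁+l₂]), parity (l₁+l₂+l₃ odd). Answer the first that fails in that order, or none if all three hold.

m_sum

m₁+m₂+m₃ = 2 + 2 + 0 = 4  ✗
triangle: |2−4|=2 ≤ l₃=3 ≤ 2+4=6
parity: l₁+l₂+l₃ = 9 is odd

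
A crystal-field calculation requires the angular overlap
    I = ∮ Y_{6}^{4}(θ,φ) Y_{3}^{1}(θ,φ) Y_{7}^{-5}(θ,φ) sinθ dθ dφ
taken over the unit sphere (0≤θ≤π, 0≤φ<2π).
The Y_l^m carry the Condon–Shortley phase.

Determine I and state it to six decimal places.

m-sum 0 ✓  L=16 even ✓  3≤7≤9 ✓
Π(2lᵢ+1) = 13×7×15 = 1365
triangle coeff Δ(6,3,7) = 1/2042040
Σ_t [0,2]: t=0:+1/207360 t=1:−1/57600 t=2:+1/207360 = -1/129600
(3j)²=168/12155 [(6 3 7; 0 0 0)], sign=+1
Σ_t [0,2]: t=0:+1/3870720 t=1:−1/2177280 t=2:+1/29030400 = -29/174182400
(3j)²=841/185640 [(6 3 7; 4 1 -5)], sign=-1
⇒ 4πI² = 17661/206635
I = (-1)√(17661/206635/(4π)) = -0.08247091

-0.082471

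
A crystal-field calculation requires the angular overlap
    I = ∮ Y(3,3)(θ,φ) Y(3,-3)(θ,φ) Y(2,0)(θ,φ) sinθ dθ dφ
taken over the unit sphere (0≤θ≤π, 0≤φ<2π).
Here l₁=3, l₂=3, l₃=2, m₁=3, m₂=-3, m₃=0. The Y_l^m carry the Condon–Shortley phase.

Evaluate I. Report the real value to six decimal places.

0.210261

m-sum 0 ✓  L=8 even ✓  0≤2≤6 ✓
Π(2lᵢ+1) = 7×7×5 = 245
triangle coeff Δ(3,3,2) = 1/3780
Σ_t [1,3]: t=1:−1/24 t=2:+1/4 t=3:−1/24 = 1/6
(3j)²=4/105 [(3 3 2; 0 0 0)], sign=+1
Σ_t [0,0]: t=0:+1/96 = 1/96
(3j)²=5/84 [(3 3 2; 3 -3 0)], sign=+1
⇒ 4πI² = 5/9
I = (+1)√(5/9/(4π)) = 0.21026104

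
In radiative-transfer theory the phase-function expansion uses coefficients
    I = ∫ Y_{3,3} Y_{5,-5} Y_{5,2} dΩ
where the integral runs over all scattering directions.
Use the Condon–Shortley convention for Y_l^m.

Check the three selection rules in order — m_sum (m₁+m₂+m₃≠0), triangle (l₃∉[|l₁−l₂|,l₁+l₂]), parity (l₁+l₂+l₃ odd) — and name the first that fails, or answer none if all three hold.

azimuthal sum: 3 − 5 + 2 = 0  ✓
2 ≤ 5 ≤ 8 (triangle on l)  ✓
L = 3 + 5 + 5 = 13 (odd)  ✗

parity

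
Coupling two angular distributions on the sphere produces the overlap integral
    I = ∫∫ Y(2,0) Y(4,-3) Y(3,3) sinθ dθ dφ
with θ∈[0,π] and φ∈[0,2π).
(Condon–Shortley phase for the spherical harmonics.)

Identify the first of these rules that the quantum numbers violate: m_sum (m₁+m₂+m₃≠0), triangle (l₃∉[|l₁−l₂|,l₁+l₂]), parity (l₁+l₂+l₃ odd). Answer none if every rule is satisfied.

parity

azimuthal sum: 0 − 3 + 3 = 0  ✓
2 ≤ 3 ≤ 6 (triangle on l)  ✓
L = 2 + 4 + 3 = 9 (odd)  ✗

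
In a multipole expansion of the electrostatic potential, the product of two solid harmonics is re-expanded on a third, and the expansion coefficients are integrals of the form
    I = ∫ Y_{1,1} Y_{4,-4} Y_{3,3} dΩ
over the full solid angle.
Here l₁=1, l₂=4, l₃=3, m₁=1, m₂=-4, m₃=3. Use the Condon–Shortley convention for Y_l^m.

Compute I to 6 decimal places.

Rules hold: Σm=0, L=8 even, 3≤3≤5.
N = 3·9·7 = 189
Δ = 2!·0!·6!/9! = 1/252
Racah Σ t=1..1: t=1:−1/36 = -1/36
⇒ 3j(1 4 3; 0 0 0)² = 4/63, sgn +1
Racah Σ t=0..0: t=0:+1/1440 = 1/1440
⇒ 3j(1 4 3; 1 -4 3)² = 1/9, sgn +1
4πI² = N·(3j₀)²·(3jₘ)² = 4/3
I = +1·√(1.33333/4π) = 0.32573501

0.325735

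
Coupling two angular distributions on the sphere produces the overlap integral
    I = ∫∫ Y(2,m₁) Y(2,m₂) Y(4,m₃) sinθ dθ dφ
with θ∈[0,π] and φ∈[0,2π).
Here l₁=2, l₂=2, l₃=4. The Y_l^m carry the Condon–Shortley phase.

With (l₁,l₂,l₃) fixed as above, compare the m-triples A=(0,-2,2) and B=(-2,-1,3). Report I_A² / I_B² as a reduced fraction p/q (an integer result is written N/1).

Same 2,2,4: normalisation and zero-m 3j drop out of the ratio.
A: Δ: 0! 4! 4! / 9! → 1/630; sum: t=0:+1/96 = 1/96; 3j²(2 2 4; 0 -2 2) = Δ·Π!·Σ² = 1/42  (sign +1)
B: Δ: 0! 4! 4! / 9! → 1/630; sum: t=0:+1/144 = 1/144; 3j²(2 2 4; -2 -1 3) = Δ·Π!·Σ² = 1/18  (sign -1)
I_A²/I_B² = (1/42)/(1/18) = 3/7

3/7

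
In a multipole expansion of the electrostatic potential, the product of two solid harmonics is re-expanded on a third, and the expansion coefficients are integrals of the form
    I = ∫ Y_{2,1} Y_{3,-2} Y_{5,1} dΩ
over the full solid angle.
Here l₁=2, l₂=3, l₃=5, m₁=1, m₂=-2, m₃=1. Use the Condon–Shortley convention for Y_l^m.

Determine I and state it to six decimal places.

-0.117387

Checks pass: Σm=0; 10 even; l₃=5∈[1,5].
(2·2+1)(2·3+1)(2·5+1) = 385
Δ: 0! 4! 6! / 11! → 1/2310
sum: t=0:+1/144 = 1/144
3j²(2 3 5; 0 0 0) = Δ·Π!·Σ² = 10/231  (sign -1)
sum: t=0:+1/720 = 1/720
3j²(2 3 5; 1 -2 1) = Δ·Π!·Σ² = 4/385  (sign +1)
combine: 4πI² = 385·10/231·4/385 = 40/231
take √, sign -1: I = -0.11738675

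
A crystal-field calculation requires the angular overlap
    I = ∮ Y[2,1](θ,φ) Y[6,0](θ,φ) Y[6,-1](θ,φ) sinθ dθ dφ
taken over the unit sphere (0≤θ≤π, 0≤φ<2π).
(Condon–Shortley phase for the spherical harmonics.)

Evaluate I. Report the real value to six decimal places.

Checks pass: Σm=0; 14 even; l₃=6∈[4,8].
(2·2+1)(2·6+1)(2·6+1) = 845
Δ: 2! 2! 10! / 15! → 1/90090
sum: t=0:+1/69120 t=1:−1/14400 t=2:+1/69120 = -7/172800
3j²(2 6 6; 0 0 0) = Δ·Π!·Σ² = 14/715  (sign -1)
sum: t=0:+1/34560 t=1:−1/28800 = -1/172800
3j²(2 6 6; 1 0 -1) = Δ·Π!·Σ² = 1/1430  (sign +1)
combine: 4πI² = 845·14/715·1/1430 = 7/605
take √, sign -1: I = -0.03034355

-0.030344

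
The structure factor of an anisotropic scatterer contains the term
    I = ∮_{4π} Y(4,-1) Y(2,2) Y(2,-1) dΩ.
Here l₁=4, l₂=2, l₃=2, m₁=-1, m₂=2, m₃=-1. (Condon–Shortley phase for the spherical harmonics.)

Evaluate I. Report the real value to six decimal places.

-0.090112

Checks pass: Σm=0; 8 even; l₃=2∈[2,6].
(2·4+1)(2·2+1)(2·2+1) = 225
Δ: 4! 4! 0! / 9! → 1/630
sum: t=2:+1/16 = 1/16
3j²(4 2 2; 0 0 0) = Δ·Π!·Σ² = 2/35  (sign +1)
sum: t=4:+1/144 = 1/144
3j²(4 2 2; -1 2 -1) = Δ·Π!·Σ² = 1/126  (sign -1)
combine: 4πI² = 225·2/35·1/126 = 5/49
take √, sign -1: I = -0.09011188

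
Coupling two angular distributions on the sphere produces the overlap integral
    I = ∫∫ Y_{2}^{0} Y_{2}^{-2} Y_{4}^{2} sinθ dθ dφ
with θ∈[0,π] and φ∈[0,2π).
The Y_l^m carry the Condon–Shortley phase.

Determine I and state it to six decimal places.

m-sum 0 ✓  L=8 even ✓  0≤4≤4 ✓
Π(2lᵢ+1) = 5×5×9 = 225
triangle coeff Δ(2,2,4) = 1/630
Σ_t [0,0]: t=0:+1/16 = 1/16
(3j)²=2/35 [(2 2 4; 0 0 0)], sign=+1
Σ_t [0,0]: t=0:+1/96 = 1/96
(3j)²=1/42 [(2 2 4; 0 -2 2)], sign=+1
⇒ 4πI² = 15/49
I = (+1)√(15/49/(4π)) = 0.15607835

0.156078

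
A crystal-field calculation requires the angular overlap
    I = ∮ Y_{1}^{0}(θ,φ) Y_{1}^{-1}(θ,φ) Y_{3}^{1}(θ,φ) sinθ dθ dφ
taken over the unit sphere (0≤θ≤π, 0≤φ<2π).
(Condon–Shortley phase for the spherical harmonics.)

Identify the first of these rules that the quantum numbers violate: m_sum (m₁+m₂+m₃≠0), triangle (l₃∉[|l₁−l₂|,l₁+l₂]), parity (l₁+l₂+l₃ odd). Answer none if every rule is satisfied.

triangle

Σmᵢ = 0  ✓
l₃∈[|l₁−l₂|,l₁+l₂]=[0,2], have l₃=3  ✗
Σlᵢ = 5 ⇒ odd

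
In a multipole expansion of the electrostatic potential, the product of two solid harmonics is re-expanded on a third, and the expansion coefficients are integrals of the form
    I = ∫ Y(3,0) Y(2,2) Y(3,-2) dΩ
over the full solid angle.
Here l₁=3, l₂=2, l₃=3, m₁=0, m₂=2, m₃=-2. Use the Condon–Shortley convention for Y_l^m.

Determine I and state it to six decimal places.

-0.188063

Checks pass: Σm=0; 8 even; l₃=3∈[1,5].
(2·3+1)(2·2+1)(2·3+1) = 245
Δ: 2! 4! 2! / 9! → 1/3780
sum: t=0:+1/24 t=1:−1/4 t=2:+1/24 = -1/6
3j²(3 2 3; 0 0 0) = Δ·Π!·Σ² = 4/105  (sign +1)
sum: t=2:+1/24 = 1/24
3j²(3 2 3; 0 2 -2) = Δ·Π!·Σ² = 1/21  (sign -1)
combine: 4πI² = 245·4/105·1/21 = 4/9
take √, sign -1: I = -0.18806319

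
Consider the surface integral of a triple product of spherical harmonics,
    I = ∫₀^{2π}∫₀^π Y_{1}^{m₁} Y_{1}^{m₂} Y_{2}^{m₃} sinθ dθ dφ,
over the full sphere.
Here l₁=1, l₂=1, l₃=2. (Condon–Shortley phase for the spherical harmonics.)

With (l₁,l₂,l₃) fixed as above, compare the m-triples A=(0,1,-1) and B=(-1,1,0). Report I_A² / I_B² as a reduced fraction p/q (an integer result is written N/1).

3/1

Shared (l₁,l₂,l₃)=(1,1,2): N and (l;000)² cancel in I_A²/I_B².
A: Δ = 0!·2!·2!/5! = 1/30; Racah Σ t=0..0: t=0:+1/2 = 1/2; ⇒ 3j(1 1 2; 0 1 -1)² = 1/10, sgn -1
B: Δ = 0!·2!·2!/5! = 1/30; Racah Σ t=0..0: t=0:+1/4 = 1/4; ⇒ 3j(1 1 2; -1 1 0)² = 1/30, sgn +1
I_A²/I_B² = (1/10)/(1/30) = 3/1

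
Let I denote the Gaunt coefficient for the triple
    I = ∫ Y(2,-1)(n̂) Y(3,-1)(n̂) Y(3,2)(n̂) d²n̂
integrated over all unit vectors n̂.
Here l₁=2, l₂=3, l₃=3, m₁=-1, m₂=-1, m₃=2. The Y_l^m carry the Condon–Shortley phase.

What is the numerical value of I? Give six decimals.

0.162868

Checks pass: Σm=0; 8 even; l₃=3∈[1,5].
(2·2+1)(2·3+1)(2·3+1) = 245
Δ: 2! 2! 4! / 9! → 1/3780
sum: t=0:+1/24 t=1:−1/4 t=2:+1/24 = -1/6
3j²(2 3 3; 0 0 0) = Δ·Π!·Σ² = 4/105  (sign +1)
sum: t=1:−1/12 t=2:+1/48 = -1/16
3j²(2 3 3; -1 -1 2) = Δ·Π!·Σ² = 1/28  (sign +1)
combine: 4πI² = 245·4/105·1/28 = 1/3
take √, sign +1: I = 0.16286750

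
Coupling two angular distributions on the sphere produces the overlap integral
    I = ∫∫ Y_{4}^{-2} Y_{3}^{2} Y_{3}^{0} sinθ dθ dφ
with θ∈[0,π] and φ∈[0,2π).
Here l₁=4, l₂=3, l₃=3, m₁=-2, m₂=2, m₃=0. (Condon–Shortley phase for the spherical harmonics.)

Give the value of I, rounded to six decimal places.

-0.044418

Rules hold: Σm=0, L=10 even, 1≤3≤7.
N = 9·7·7 = 441
Δ = 4!·4!·2!/11! = 1/34650
Racah Σ t=1..3: t=1:−1/72 t=2:+1/16 t=3:−1/72 = 5/144
⇒ 3j(4 3 3; 0 0 0)² = 2/77, sgn -1
Racah Σ t=3..4: t=3:−1/72 t=4:+1/96 = -1/288
⇒ 3j(4 3 3; -2 2 0)² = 1/462, sgn +1
4πI² = N·(3j₀)²·(3jₘ)² = 3/121
I = -1·√(0.0247934/4π) = -0.04441841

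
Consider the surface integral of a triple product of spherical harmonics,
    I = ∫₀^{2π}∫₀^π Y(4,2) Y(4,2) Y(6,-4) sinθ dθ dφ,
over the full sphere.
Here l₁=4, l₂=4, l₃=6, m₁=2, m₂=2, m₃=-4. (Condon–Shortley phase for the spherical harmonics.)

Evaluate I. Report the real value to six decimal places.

0.159678

Rules hold: Σm=0, L=14 even, 0≤6≤8.
N = 9·9·13 = 1053
Δ = 2!·6!·6!/15! = 1/1261260
Racah Σ t=0..2: t=0:+1/4608 t=1:−1/1296 t=2:+1/4608 = -7/20736
⇒ 3j(4 4 6; 0 0 0)² = 20/1287, sgn -1
Racah Σ t=0..2: t=0:+1/69120 t=1:−1/14400 t=2:+1/69120 = -7/172800
⇒ 3j(4 4 6; 2 2 -4)² = 14/715, sgn -1
4πI² = N·(3j₀)²·(3jₘ)² = 504/1573
I = +1·√(0.320407/4π) = 0.15967833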